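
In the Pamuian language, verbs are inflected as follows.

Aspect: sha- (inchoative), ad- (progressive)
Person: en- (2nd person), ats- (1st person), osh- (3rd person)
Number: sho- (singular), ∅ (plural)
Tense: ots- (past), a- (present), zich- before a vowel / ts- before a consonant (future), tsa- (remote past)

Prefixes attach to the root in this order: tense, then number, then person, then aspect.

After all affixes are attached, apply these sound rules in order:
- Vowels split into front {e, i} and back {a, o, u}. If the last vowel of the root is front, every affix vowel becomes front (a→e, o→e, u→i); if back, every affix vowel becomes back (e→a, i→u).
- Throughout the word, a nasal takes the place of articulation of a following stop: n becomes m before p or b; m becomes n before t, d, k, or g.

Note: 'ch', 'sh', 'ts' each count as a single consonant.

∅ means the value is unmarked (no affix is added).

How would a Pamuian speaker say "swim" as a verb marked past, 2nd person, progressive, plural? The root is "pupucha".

Attach tense past ots- → otspupucha.
number = plural: zero marking, form stays otspupucha.
Attach person 2nd person en- → enotspupucha.
Attach aspect progressive ad- → adenotspupucha.
Apply vowel harmony: adenotspupucha → adanotspupucha.
Nasal assimilation: no change.

adanotspupucha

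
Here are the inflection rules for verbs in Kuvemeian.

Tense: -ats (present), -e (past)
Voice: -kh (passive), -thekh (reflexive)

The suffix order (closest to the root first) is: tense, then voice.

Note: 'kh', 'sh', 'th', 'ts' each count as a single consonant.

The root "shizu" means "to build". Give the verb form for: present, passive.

Attach tense present -ats → shizuats.
Attach voice passive -kh → shizuatskh.

shizuatskh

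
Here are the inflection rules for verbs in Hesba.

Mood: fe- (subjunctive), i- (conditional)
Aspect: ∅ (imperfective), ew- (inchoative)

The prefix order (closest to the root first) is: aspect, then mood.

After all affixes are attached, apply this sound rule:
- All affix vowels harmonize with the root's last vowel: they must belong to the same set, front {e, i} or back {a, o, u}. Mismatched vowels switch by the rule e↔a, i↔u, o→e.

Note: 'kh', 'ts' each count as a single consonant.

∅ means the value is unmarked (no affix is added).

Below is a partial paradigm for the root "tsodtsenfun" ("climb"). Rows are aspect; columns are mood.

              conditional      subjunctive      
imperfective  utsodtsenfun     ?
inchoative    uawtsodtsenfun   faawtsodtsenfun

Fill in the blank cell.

aspect = imperfective: zero marking, form stays tsodtsenfun.
Attach mood subjunctive fe- → fetsodtsenfun.
Apply vowel harmony: fetsodtsenfun → fatsodtsenfun.

fatsodtsenfun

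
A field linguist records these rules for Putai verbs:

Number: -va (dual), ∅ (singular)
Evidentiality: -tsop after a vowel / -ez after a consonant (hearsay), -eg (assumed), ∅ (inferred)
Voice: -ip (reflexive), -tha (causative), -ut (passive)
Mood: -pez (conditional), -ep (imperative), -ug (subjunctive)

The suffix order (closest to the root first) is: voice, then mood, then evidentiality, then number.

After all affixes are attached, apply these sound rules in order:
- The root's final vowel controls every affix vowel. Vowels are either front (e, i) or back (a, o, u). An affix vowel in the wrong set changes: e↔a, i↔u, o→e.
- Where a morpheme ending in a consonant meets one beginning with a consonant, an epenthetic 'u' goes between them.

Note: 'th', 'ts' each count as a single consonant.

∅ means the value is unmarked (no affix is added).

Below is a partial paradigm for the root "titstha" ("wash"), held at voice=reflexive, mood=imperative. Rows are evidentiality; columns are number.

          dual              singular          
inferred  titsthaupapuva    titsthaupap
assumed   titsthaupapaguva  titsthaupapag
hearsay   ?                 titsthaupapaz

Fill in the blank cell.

titsthaupapazuva

Attach voice reflexive -ip → titsthaip.
Attach mood imperative -ep → titsthaipep.
Attach evidentiality hearsay -ez (after consonant 'p') → titsthaipepez.
Attach number dual -va → titsthaipepezva.
Apply vowel harmony: titsthaipepezva → titsthaupapazva.
Apply epenthesis: titsthaupapazva → titsthaupapazuva.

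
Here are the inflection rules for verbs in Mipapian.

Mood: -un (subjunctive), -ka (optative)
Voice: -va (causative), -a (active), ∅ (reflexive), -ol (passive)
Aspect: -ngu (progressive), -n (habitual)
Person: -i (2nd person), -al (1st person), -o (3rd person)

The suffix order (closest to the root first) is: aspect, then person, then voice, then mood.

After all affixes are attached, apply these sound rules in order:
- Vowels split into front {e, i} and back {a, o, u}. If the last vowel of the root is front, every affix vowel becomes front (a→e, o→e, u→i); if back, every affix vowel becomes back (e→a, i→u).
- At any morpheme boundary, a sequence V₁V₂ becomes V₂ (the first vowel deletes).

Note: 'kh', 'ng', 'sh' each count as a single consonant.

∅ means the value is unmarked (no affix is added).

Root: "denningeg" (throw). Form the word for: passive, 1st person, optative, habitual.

denningegnelelke

Attach aspect habitual -n → denningegn.
Attach person 1st person -al → denningegnal.
Attach voice passive -ol → denningegnalol.
Attach mood optative -ka → denningegnalolka.
Apply vowel harmony: denningegnalolka → denningegnelelke.
Vowel deletion: no change.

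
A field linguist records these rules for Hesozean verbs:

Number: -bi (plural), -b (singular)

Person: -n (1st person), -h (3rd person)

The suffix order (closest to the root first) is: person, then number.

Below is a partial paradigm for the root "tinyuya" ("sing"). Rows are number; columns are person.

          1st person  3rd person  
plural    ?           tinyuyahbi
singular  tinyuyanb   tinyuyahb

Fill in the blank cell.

tinyuyanbi

Attach person 1st person -n → tinyuyan.
Attach number plural -bi → tinyuyanbi.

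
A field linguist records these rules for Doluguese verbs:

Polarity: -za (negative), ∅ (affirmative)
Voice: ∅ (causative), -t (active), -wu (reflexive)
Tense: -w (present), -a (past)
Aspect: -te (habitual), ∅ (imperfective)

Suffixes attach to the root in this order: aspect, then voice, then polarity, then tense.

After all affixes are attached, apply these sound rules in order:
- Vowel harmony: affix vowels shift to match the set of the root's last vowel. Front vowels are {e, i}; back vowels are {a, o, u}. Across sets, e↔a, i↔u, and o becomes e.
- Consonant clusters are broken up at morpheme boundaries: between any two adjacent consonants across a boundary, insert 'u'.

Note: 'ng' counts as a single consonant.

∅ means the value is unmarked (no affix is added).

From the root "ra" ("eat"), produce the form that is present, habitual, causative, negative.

Attach aspect habitual -te → rate.
voice = causative: zero marking, form stays rate.
Attach polarity negative -za → rateza.
Attach tense present -w → ratezaw.
Apply vowel harmony: ratezaw → ratazaw.
Epenthesis: no change.

ratazaw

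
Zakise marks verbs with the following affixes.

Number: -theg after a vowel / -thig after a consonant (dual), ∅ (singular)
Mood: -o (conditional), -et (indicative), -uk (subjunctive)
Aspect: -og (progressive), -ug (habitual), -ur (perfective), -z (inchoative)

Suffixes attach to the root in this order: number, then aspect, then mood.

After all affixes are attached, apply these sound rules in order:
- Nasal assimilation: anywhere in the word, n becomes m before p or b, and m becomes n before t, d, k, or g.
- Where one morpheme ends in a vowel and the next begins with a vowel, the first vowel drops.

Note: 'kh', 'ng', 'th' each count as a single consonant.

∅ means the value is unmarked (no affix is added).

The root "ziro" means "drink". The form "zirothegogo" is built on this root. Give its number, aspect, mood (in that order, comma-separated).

Segment: ziro-theg-og-o.
number: -theg/thig → dual.
aspect: -og → progressive.
mood: -o → conditional.

dual, progressive, conditional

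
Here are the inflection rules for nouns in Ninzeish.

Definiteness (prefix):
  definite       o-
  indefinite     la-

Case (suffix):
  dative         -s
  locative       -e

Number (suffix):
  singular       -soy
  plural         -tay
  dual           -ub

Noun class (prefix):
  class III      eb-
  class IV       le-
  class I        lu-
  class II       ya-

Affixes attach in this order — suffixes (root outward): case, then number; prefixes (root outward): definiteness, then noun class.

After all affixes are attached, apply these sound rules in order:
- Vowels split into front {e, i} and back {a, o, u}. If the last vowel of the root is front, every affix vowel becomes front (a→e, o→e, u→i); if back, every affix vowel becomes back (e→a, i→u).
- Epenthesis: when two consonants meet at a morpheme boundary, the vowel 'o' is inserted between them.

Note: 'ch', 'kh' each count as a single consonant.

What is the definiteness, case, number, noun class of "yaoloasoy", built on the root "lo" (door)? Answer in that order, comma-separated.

Segment: ya-o-lo-e-soy.
definiteness: o- → definite.
case: -e → locative.
number: -soy → singular.
noun class: ya- → class II.

definite, locative, singular, class II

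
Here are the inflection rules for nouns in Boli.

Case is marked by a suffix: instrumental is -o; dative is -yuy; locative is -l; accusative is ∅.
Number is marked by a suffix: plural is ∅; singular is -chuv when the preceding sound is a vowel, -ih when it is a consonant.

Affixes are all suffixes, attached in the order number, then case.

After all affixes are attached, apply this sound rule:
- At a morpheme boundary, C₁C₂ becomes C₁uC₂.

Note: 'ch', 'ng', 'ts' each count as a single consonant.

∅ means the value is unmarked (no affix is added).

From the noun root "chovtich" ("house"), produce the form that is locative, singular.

Attach number singular -ih (after consonant 'ch') → chovtichih.
Attach case locative -l → chovtichihl.
Apply epenthesis: chovtichihl → chovtichihul.

chovtichihul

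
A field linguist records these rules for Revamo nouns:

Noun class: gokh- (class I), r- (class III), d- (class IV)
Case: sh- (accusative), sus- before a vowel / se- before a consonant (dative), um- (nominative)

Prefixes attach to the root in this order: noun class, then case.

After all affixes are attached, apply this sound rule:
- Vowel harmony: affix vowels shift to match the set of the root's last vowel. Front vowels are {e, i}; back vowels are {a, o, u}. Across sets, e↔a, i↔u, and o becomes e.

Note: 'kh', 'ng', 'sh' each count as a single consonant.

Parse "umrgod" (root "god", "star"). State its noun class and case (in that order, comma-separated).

Segment: um-r-god.
noun class: r- → class III.
case: um- → nominative.

class III, nominative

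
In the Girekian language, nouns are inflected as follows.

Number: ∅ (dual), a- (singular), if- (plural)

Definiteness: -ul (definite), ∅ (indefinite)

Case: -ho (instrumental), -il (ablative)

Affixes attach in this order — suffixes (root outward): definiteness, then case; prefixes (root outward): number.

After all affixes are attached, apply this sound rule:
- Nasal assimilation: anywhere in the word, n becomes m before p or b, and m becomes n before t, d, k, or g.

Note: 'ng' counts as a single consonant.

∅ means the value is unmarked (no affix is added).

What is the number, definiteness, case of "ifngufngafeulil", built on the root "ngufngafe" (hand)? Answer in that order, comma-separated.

plural, definite, ablative

Segment: if-ngufngafe-ul-il.
number: if- → plural.
definiteness: -ul → definite.
case: -il → ablative.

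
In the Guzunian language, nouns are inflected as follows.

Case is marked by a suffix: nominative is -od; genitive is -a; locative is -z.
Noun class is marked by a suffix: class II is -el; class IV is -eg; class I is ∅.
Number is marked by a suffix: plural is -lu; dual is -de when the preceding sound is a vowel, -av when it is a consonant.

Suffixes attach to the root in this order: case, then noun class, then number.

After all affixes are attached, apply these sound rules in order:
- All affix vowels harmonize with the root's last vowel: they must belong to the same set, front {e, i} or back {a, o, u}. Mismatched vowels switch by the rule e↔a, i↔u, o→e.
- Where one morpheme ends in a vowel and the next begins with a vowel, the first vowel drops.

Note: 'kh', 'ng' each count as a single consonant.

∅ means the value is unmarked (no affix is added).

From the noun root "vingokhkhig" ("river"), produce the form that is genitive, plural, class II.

vingokhkhigelli

Attach case genitive -a → vingokhkhiga.
Attach noun class class II -el → vingokhkhigael.
Attach number plural -lu → vingokhkhigaellu.
Apply vowel harmony: vingokhkhigaellu → vingokhkhigeelli.
Apply vowel deletion: vingokhkhigeelli → vingokhkhigelli.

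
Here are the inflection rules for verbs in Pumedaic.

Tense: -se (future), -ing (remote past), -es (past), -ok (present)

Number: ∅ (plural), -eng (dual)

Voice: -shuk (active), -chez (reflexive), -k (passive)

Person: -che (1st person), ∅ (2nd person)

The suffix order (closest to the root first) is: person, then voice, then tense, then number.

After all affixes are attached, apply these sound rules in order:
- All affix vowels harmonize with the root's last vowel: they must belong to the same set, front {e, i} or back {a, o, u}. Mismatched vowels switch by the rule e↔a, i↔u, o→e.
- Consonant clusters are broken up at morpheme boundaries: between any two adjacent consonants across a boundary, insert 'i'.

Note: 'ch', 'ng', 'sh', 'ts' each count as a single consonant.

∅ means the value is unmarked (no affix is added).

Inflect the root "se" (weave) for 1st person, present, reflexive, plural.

Attach person 1st person -che → seche.
Attach voice reflexive -chez → sechechez.
Attach tense present -ok → sechechezok.
number = plural: zero marking, form stays sechechezok.
Apply vowel harmony: sechechezok → sechechezek.
Epenthesis: no change.

sechechezek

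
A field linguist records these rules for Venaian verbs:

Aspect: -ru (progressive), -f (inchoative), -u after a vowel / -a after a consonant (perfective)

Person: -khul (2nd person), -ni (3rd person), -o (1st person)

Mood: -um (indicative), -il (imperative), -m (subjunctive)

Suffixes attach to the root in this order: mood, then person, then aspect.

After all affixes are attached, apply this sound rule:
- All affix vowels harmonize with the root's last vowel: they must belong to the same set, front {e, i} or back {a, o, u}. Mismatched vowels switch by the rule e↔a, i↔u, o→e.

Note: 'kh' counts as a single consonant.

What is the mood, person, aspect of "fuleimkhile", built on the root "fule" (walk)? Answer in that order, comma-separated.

Segment: fule-um-khul-a.
mood: -um → indicative.
person: -khul → 2nd person.
aspect: -u/a → perfective.

indicative, 2nd person, perfective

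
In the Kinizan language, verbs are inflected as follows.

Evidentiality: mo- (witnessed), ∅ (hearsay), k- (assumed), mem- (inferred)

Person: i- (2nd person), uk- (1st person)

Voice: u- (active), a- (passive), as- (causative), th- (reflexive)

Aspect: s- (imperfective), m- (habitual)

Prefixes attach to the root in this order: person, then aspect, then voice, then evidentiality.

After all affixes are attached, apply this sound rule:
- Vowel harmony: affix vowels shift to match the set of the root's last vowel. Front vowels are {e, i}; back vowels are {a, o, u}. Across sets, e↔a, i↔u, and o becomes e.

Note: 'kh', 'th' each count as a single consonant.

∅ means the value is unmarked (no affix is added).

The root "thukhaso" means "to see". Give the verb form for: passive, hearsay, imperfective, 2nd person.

asuthukhaso

Attach person 2nd person i- → ithukhaso.
Attach aspect imperfective s- → sithukhaso.
Attach voice passive a- → asithukhaso.
evidentiality = hearsay: zero marking, form stays asithukhaso.
Apply vowel harmony: asithukhaso → asuthukhaso.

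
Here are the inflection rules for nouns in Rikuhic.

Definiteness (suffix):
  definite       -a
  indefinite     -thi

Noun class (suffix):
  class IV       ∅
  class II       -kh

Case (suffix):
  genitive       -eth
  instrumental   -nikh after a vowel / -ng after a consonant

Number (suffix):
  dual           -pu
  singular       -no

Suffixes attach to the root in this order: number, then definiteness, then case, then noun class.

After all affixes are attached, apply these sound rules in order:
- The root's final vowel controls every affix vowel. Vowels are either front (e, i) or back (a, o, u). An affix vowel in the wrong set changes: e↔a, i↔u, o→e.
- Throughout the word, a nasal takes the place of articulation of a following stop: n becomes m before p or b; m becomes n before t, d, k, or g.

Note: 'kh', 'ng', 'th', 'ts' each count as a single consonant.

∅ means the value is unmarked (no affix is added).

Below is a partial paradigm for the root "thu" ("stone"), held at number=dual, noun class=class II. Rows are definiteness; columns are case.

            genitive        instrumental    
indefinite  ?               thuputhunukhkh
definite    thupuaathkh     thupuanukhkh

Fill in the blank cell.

Attach number dual -pu → thupu.
Attach definiteness indefinite -thi → thuputhi.
Attach case genitive -eth → thuputhieth.
Attach noun class class II -kh → thuputhiethkh.
Apply vowel harmony: thuputhiethkh → thuputhuathkh.
Nasal assimilation: no change.

thuputhuathkh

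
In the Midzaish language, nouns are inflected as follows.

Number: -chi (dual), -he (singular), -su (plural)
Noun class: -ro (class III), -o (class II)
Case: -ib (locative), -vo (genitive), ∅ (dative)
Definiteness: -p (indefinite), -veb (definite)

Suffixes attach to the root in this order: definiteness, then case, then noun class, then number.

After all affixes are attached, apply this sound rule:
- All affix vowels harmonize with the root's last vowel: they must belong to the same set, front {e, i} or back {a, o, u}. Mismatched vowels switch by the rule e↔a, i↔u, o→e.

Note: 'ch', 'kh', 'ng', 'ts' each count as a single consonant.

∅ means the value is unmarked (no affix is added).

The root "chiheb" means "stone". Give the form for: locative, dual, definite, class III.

Attach definiteness definite -veb → chihebveb.
Attach case locative -ib → chihebvebib.
Attach noun class class III -ro → chihebvebibro.
Attach number dual -chi → chihebvebibrochi.
Apply vowel harmony: chihebvebibrochi → chihebvebibrechi.

chihebvebibrechi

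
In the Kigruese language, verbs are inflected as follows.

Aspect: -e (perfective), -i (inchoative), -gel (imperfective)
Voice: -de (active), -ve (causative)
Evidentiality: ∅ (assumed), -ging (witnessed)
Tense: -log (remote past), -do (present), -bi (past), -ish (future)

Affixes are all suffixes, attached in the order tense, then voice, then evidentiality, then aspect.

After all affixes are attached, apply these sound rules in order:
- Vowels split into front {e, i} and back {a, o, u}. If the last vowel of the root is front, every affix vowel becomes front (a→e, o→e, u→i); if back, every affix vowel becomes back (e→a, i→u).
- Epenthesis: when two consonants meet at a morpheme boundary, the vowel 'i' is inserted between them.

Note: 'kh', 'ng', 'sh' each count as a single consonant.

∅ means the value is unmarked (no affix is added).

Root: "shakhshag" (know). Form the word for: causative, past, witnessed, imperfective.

Attach tense past -bi → shakhshagbi.
Attach voice causative -ve → shakhshagbive.
Attach evidentiality witnessed -ging → shakhshagbiveging.
Attach aspect imperfective -gel → shakhshagbiveginggel.
Apply vowel harmony: shakhshagbiveginggel → shakhshagbuvagunggal.
Apply epenthesis: shakhshagbuvagunggal → shakhshagibuvagungigal.

shakhshagibuvagungigal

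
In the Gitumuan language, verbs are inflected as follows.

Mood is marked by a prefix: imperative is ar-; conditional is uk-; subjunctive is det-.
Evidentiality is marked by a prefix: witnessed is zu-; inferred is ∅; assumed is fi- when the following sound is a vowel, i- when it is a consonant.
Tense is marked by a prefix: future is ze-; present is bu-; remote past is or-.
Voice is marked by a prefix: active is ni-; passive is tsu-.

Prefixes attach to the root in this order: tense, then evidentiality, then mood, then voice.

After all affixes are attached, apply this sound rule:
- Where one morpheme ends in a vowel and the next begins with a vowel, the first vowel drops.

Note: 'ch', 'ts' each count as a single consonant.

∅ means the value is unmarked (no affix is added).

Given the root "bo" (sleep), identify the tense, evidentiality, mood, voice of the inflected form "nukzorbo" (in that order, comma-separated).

remote past, witnessed, conditional, active

Segment: ni-uk-zu-or-bo.
tense: or- → remote past.
evidentiality: zu- → witnessed.
mood: uk- → conditional.
voice: ni- → active.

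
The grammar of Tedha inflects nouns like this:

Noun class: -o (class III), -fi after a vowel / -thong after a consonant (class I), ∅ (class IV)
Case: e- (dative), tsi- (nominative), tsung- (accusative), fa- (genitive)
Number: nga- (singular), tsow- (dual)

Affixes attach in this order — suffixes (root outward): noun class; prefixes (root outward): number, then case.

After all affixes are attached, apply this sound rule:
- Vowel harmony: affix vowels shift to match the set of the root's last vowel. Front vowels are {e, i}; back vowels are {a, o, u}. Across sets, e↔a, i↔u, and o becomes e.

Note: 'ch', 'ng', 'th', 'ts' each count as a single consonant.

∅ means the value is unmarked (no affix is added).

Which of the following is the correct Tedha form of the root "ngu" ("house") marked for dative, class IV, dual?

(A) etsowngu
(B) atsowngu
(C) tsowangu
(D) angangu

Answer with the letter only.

Attach number dual tsow- → tsowngu.
Attach case dative e- → etsowngu.
noun class = class IV: zero marking, form stays etsowngu.
Apply vowel harmony: etsowngu → atsowngu.
So the correct form is atsowngu, option (B).
(D) angangu is wrong: it uses singular instead of dual for number.
(A) etsowngu is wrong: it fails to apply the sound rule(s).
(C) tsowangu is wrong: it has the affixes in the wrong order.

B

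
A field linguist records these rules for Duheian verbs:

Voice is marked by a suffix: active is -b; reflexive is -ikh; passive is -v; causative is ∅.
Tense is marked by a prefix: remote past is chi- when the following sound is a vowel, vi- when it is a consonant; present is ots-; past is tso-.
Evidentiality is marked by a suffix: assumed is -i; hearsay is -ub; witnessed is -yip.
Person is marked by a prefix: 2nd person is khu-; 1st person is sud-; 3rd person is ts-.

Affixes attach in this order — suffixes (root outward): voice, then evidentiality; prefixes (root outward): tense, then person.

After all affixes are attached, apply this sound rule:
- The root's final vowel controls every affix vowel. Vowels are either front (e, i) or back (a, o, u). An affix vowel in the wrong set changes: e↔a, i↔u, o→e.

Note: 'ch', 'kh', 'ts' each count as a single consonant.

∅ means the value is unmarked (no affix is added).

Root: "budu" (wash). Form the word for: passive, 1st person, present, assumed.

Attach tense present ots- → otsbudu.
Attach voice passive -v → otsbuduv.
Attach evidentiality assumed -i → otsbuduvi.
Attach person 1st person sud- → sudotsbuduvi.
Apply vowel harmony: sudotsbuduvi → sudotsbuduvu.

sudotsbuduvu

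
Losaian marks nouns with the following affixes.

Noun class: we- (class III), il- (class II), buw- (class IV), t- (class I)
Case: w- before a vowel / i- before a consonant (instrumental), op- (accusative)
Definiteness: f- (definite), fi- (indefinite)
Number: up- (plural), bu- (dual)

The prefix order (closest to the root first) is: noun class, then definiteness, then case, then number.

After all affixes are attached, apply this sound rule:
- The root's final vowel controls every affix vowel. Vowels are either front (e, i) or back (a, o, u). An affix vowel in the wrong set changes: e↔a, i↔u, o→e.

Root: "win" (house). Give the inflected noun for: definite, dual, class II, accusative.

biepfilwin

Attach noun class class II il- → ilwin.
Attach definiteness definite f- → filwin.
Attach case accusative op- → opfilwin.
Attach number dual bu- → buopfilwin.
Apply vowel harmony: buopfilwin → biepfilwin.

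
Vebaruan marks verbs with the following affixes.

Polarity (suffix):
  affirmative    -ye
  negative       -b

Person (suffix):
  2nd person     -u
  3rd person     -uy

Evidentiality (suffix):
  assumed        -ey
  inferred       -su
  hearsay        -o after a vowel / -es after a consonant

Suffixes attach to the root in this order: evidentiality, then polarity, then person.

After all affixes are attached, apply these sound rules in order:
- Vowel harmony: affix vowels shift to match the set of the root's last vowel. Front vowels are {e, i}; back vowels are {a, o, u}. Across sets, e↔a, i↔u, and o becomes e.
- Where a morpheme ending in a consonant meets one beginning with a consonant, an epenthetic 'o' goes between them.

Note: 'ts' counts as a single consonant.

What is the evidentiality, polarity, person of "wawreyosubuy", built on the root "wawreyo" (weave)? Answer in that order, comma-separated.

inferred, negative, 3rd person

Segment: wawreyo-su-b-uy.
evidentiality: -su → inferred.
polarity: -b → negative.
person: -uy → 3rd person.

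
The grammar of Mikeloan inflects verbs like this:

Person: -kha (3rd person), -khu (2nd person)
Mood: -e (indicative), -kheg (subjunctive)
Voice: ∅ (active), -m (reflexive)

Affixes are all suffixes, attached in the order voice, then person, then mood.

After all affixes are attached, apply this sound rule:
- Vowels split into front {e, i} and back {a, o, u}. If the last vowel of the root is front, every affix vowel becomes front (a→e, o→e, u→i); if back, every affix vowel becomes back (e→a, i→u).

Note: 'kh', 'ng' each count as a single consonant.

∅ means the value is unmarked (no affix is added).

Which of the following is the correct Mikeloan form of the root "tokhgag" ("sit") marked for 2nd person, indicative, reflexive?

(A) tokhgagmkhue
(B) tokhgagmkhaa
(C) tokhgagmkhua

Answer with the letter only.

Attach voice reflexive -m → tokhgagm.
Attach person 2nd person -khu → tokhgagmkhu.
Attach mood indicative -e → tokhgagmkhue.
Apply vowel harmony: tokhgagmkhue → tokhgagmkhua.
So the correct form is tokhgagmkhua, option (C).
(A) tokhgagmkhue is wrong: it fails to apply the sound rule(s).
(B) tokhgagmkhaa is wrong: it uses 3rd person instead of 2nd person for person.

C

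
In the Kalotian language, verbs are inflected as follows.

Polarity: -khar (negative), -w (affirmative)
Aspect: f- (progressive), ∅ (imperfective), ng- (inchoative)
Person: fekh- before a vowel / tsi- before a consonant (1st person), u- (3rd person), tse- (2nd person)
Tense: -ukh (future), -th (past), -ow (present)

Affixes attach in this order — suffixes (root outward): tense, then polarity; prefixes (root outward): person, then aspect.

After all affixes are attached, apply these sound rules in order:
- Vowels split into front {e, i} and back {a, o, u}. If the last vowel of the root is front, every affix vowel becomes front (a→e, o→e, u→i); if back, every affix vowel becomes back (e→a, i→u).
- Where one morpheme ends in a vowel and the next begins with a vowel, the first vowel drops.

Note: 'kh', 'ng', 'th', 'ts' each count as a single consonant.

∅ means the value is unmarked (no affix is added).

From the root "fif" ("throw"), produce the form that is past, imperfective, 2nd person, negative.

Attach tense past -th → fifth.
Attach person 2nd person tse- → tsefifth.
Attach polarity negative -khar → tsefifthkhar.
aspect = imperfective: zero marking, form stays tsefifthkhar.
Apply vowel harmony: tsefifthkhar → tsefifthkher.
Vowel deletion: no change.

tsefifthkher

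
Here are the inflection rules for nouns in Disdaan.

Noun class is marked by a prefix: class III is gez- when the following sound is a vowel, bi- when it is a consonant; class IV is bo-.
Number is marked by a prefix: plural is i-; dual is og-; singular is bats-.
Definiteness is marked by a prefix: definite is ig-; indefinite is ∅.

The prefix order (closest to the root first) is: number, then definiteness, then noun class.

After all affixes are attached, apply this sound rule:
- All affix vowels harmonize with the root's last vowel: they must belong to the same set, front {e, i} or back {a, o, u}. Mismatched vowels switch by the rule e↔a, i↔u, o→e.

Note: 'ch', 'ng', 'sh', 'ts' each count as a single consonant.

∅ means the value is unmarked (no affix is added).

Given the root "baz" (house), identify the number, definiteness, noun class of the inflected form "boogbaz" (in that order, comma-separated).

dual, indefinite, class IV

Segment: bo-og-baz.
number: og- → dual.
definiteness: ∅ → indefinite.
noun class: bo- → class IV.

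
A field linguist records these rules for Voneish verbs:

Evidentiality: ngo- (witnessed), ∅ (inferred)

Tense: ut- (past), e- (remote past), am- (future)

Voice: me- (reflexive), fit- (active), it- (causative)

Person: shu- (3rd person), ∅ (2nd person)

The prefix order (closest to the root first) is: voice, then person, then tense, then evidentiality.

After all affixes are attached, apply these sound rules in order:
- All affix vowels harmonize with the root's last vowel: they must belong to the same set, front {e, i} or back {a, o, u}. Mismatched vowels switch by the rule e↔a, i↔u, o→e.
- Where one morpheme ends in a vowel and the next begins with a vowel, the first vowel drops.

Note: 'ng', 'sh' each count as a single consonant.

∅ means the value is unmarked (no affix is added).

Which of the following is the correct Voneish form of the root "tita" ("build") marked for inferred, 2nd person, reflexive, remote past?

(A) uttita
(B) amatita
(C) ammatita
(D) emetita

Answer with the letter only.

Attach voice reflexive me- → metita.
person = 2nd person: zero marking, form stays metita.
Attach tense remote past e- → emetita.
evidentiality = inferred: zero marking, form stays emetita.
Apply vowel harmony: emetita → amatita.
Vowel deletion: no change.
So the correct form is amatita, option (B).
(C) ammatita is wrong: it uses future instead of remote past for tense.
(D) emetita is wrong: it fails to apply the sound rule(s).
(A) uttita is wrong: it uses causative instead of reflexive for voice.

B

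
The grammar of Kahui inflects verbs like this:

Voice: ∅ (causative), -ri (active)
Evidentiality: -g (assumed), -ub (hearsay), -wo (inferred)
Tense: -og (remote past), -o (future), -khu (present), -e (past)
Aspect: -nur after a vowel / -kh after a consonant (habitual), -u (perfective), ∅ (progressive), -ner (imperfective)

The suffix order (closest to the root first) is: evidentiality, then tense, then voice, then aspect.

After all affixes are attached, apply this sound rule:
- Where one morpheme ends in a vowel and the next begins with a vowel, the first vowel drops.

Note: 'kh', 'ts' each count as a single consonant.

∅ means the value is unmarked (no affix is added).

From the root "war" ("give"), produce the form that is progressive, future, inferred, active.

Attach evidentiality inferred -wo → warwo.
Attach tense future -o → warwoo.
Attach voice active -ri → warwoori.
aspect = progressive: zero marking, form stays warwoori.
Apply vowel deletion: warwoori → warwori.

warwori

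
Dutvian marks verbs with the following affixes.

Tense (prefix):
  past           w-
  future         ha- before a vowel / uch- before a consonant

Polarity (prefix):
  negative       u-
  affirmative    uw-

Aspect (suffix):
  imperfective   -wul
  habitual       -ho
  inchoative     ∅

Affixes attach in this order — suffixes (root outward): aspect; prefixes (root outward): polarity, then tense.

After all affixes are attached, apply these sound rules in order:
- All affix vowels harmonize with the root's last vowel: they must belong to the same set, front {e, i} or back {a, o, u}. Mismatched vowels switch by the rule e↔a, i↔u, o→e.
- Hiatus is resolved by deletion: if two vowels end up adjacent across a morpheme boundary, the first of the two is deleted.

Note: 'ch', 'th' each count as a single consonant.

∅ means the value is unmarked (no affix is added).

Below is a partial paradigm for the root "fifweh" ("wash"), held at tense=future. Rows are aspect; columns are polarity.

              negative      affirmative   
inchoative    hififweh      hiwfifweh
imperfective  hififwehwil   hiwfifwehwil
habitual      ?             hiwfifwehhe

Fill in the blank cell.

hififwehhe

Attach polarity negative u- → ufifweh.
Attach aspect habitual -ho → ufifwehho.
Attach tense future ha- (before vowel 'u') → haufifwehho.
Apply vowel harmony: haufifwehho → heififwehhe.
Apply vowel deletion: heififwehhe → hififwehhe.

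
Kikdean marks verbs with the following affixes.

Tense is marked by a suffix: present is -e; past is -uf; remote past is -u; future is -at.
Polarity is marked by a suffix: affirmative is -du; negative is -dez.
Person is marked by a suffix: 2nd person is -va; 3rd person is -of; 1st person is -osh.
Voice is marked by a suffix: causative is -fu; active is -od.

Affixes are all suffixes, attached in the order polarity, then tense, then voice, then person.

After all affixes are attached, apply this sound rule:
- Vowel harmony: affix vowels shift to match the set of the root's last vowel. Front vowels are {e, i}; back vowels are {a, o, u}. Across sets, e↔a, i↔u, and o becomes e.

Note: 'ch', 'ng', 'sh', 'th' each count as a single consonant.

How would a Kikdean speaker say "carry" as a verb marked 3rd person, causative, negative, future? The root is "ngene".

ngenedezetfief

Attach polarity negative -dez → ngenedez.
Attach tense future -at → ngenedezat.
Attach voice causative -fu → ngenedezatfu.
Attach person 3rd person -of → ngenedezatfuof.
Apply vowel harmony: ngenedezatfuof → ngenedezetfief.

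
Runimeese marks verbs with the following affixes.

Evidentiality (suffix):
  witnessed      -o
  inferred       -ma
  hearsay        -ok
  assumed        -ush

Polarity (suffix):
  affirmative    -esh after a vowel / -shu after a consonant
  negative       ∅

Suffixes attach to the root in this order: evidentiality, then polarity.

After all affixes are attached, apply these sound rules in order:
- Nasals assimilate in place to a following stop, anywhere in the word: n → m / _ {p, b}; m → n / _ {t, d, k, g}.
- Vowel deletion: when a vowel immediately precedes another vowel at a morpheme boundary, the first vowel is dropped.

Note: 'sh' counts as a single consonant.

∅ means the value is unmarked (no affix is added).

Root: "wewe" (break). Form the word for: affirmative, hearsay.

Attach evidentiality hearsay -ok → weweok.
Attach polarity affirmative -shu (after consonant 'k') → weweokshu.
Nasal assimilation: no change.
Apply vowel deletion: weweokshu → wewokshu.

wewokshu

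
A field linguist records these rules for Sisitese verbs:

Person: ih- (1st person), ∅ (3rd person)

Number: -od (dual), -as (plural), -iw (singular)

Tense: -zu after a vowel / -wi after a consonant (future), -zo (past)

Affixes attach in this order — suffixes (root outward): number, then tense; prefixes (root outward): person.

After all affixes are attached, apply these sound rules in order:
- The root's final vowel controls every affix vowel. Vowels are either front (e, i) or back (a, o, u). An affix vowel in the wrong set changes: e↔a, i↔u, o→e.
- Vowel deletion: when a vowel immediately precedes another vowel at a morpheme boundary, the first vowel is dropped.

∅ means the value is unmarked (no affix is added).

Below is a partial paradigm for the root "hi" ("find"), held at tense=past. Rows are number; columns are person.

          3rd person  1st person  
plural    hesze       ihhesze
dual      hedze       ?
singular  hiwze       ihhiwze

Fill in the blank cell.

ihhedze

Attach person 1st person ih- → ihhi.
Attach number dual -od → ihhiod.
Attach tense past -zo → ihhiodzo.
Apply vowel harmony: ihhiodzo → ihhiedze.
Apply vowel deletion: ihhiedze → ihhedze.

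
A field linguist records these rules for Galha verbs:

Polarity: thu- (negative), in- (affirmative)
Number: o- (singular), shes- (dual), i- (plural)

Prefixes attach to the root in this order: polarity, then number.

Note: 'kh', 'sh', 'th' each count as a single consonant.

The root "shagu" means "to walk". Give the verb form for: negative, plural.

Attach polarity negative thu- → thushagu.
Attach number plural i- → ithushagu.

ithushagu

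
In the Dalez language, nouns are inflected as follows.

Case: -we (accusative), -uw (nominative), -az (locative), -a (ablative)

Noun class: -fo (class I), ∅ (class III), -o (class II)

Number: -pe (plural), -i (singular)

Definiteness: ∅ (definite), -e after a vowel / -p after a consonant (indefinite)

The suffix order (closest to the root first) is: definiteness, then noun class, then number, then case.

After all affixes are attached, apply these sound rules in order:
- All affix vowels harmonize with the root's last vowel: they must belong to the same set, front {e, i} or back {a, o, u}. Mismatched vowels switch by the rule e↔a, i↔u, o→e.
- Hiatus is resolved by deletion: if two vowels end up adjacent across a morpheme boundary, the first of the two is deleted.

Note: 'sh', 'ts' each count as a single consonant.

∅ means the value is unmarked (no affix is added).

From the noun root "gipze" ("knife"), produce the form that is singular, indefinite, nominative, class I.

Attach definiteness indefinite -e (after vowel 'e') → gipzee.
Attach noun class class I -fo → gipzeefo.
Attach number singular -i → gipzeefoi.
Attach case nominative -uw → gipzeefoiuw.
Apply vowel harmony: gipzeefoiuw → gipzeefeiiw.
Apply vowel deletion: gipzeefeiiw → gipzefiw.

gipzefiw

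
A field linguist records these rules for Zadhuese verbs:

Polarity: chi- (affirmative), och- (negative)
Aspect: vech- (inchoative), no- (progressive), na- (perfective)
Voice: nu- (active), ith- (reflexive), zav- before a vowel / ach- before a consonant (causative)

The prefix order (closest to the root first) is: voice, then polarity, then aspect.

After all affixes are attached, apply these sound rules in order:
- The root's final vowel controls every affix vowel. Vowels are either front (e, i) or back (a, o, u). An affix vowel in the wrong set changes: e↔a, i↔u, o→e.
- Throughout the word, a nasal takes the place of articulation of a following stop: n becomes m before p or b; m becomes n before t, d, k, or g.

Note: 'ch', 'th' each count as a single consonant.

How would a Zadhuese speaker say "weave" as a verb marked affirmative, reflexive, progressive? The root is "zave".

Attach voice reflexive ith- → ithzave.
Attach polarity affirmative chi- → chiithzave.
Attach aspect progressive no- → nochiithzave.
Apply vowel harmony: nochiithzave → nechiithzave.
Nasal assimilation: no change.

nechiithzave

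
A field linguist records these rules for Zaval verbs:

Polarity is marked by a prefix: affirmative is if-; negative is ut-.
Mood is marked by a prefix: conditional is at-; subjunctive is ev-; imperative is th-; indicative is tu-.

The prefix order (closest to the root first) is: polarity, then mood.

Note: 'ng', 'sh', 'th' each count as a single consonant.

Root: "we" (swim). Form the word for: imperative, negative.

Attach polarity negative ut- → utwe.
Attach mood imperative th- → thutwe.

thutwe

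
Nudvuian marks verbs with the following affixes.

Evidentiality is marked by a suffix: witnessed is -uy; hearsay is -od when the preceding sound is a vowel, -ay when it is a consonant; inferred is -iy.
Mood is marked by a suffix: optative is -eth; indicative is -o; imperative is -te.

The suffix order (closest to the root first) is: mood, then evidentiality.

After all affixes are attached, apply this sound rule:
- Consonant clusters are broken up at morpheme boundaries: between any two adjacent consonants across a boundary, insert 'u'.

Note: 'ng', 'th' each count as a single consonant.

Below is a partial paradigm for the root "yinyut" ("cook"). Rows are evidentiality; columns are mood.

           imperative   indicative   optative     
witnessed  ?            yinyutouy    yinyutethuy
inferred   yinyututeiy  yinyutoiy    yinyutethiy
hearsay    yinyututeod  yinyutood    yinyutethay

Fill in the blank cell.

yinyututeuy

Attach mood imperative -te → yinyutte.
Attach evidentiality witnessed -uy → yinyutteuy.
Apply epenthesis: yinyutteuy → yinyututeuy.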